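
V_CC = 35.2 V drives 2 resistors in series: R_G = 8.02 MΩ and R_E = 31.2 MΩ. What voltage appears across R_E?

Series total: ΣR = 8.02 + 31.2 = 39.22 MΩ.
Voltage divider: V = V_CC · (31.20 / 39.22) = 35.2 × 0.7955 = 28.00 V.

V ≈ 28.0 V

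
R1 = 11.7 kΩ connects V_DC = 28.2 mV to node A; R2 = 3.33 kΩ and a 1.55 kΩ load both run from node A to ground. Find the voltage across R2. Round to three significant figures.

V_out ≈ 2.34 mV

R2 ‖ R_L = (3.33 × 1.55)/(3.33 + 1.55) = 1.058 kΩ.
Now apply the divider: V_out = 28.2 × 0.08291 = 2.338 mV.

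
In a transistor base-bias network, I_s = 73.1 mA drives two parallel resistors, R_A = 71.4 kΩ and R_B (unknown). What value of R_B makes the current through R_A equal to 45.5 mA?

In a two-way split, I_A/I_s = R_B/(R_A + R_B).
With f = 0.6224, R_B = R_A · f/(1−f) = 71.4 × 1.649 = 117.7 kΩ.

R_B ≈ 118 kΩ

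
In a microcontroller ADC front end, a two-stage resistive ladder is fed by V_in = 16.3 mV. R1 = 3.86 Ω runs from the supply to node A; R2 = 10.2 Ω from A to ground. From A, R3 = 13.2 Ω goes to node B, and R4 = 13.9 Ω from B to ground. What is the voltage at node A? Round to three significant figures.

V_A ≈ 10.7 mV

The second stage (R3 + R4 = 27.10 Ω) loads node A in parallel with R2.
Effective lower resistance at A: R2 ‖ 27.10 = 7.411 Ω.
So V_A = 16.3 × 0.6575 = 10.72 mV.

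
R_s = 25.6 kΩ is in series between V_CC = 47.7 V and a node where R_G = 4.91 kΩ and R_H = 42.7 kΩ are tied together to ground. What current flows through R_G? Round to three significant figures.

I ≈ 1.43 mA

Combine the parallel branches: R_p = (1/4.91 + 1/42.7)⁻¹ = 4.404 kΩ.
V_A = 47.7 × 4.404/30.00 = 7.001 V.
I(R_G) = V_A / R_G = 7.001/4.91 = 1.426 mA.
(Equivalently: I_total = 1.590 mA, then current-divider fraction G_k/ΣG = 0.8969.)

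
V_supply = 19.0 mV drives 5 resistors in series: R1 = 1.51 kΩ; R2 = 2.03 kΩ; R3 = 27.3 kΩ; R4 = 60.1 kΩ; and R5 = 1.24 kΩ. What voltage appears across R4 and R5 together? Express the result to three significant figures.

V ≈ 12.6 mV

Series total: ΣR = 1.51 + 2.03 + 27.3 + 60.1 + 1.24 = 92.18 kΩ.
R_{R4..R5} = 60.1 + 1.24 = 61.34 kΩ.
By the voltage-divider rule, V = 19.0 × 61.34/92.18 = 12.64 mV.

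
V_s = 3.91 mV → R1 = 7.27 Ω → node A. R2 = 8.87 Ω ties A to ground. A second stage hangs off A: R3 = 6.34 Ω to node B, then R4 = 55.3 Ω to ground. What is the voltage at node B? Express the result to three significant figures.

Node A sees R2 in parallel with the series input of stage 2, R3 + R4 = 61.64 Ω.
R2 ‖ (R3+R4) = 7.754 Ω.
So V_A = 3.91 × 0.5161 = 2.018 mV.
Then the unloaded second divider: V_B = V_A × R4/(R3+R4) = 2.018 × 0.8971 = 1.810 mV.

V_B ≈ 1.81 mV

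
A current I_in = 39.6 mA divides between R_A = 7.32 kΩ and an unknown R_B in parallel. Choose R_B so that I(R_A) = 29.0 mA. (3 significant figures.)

R_B ≈ 20.0 kΩ

The fraction through R_A equals R_B/(R_A+R_B).
29.0/39.6 = R_B/(R_A + R_B) → R_B = R_A · (0.7323)/(1 − 0.7323) = 7.32 × 2.736 = 20.03 kΩ.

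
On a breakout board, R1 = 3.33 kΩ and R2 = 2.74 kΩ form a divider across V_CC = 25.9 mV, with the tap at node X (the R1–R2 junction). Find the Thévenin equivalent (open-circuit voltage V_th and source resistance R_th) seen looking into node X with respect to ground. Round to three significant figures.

V_th ≈ 11.7 mV, R_th ≈ 1.50 kΩ

With X open, the divider is unloaded: V_th = 25.9 × 2.74/6.070 = 11.69 mV.
Zeroing V_CC shorts the top of R1 to ground, so R_th = R1 ‖ R2 = 1.503 kΩ.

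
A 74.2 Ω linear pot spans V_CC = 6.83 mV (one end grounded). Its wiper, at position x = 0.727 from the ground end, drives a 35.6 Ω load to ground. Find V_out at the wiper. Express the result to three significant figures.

V_out ≈ 3.51 mV

Lower segment x·R_p = 53.94 Ω; upper segment (1−x)·R_p = 20.26 Ω.
Lower segment in parallel with the load: 53.94 ‖ 35.6 = 21.45 Ω.
Then V_out = V_CC · 21.45/(20.26 + 21.45) = 3.512 mV.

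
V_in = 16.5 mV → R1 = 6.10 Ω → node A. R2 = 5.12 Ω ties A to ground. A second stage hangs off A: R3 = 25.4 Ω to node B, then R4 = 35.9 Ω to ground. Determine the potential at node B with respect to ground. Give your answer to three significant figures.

Looking into the second stage from A: R3 + R4 = 61.30 Ω appears in parallel with R2.
Effective lower resistance at A: R2 ‖ 61.30 = 4.725 Ω.
First divider: V_A = V_in · 4.725/(6.10 + 4.725) = 7.202 mV.
V_B = V_A × 0.5856 = 4.218 mV.

V_B ≈ 4.22 mV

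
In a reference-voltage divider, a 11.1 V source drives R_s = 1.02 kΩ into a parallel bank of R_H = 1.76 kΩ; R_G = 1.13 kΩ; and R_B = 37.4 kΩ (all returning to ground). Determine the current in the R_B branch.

I ≈ 0.118 mA

Combine the parallel branches: R_p = (1/1.76 + 1/1.13 + 1/37.4)⁻¹ = 0.6757 kΩ.
V_A = 11.1 × 0.6757/1.696 = 4.423 V.
I(R_B) = V_A / R_B = 4.423/37.4 = 0.1183 mA.
(Equivalently: I_total = 6.546 mA, then current-divider fraction G_k/ΣG = 0.01807.)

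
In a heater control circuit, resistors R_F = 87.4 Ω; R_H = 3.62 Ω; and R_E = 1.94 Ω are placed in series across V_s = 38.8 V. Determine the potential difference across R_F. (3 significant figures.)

V ≈ 36.5 V

ΣR = 87.4 + 3.62 + 1.94 = 92.96 Ω.
V = V_s · R/ΣR = 38.8 × 0.9402 = 36.48 V.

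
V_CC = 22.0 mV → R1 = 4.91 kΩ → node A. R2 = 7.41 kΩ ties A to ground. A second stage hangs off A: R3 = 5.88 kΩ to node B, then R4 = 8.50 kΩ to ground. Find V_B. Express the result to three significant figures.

Looking into the second stage from A: R3 + R4 = 14.38 kΩ appears in parallel with R2.
R2 ‖ (R3+R4) = 4.890 kΩ.
First divider: V_A = V_CC · 4.890/(4.91 + 4.890) = 10.98 mV.
Stage 2 is unloaded, so V_B = V_A · R4/(R3+R4) = 10.98 × 8.50/14.38 = 6.489 mV.

V_B ≈ 6.49 mV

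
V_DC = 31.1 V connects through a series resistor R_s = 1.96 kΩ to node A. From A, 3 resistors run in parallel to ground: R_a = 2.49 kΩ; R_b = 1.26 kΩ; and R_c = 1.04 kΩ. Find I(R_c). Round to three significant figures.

Equivalent of the parallel group: R_p = 0.4637 kΩ.
V_A by voltage divider: V_A = 31.1 × 0.4637/(1.96 + 0.4637) = 5.950 V.
I(R_c) = V_A / R_c = 5.950/1.04 = 5.721 mA.

I ≈ 5.72 mA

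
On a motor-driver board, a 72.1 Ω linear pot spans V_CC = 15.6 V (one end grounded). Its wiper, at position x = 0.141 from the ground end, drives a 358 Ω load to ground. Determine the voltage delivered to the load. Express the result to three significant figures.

The pot divides into 61.93 Ω above the wiper and 10.17 Ω below.
Lower segment in parallel with the load: 10.17 ‖ 358 = 9.885 Ω.
Then V_out = V_CC · 9.885/(61.93 + 9.885) = 2.147 V.

V_out ≈ 2.15 V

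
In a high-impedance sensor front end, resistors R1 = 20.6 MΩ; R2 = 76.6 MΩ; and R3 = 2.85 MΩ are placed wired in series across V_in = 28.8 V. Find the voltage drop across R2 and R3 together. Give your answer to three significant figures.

V ≈ 22.9 V

Total series resistance ΣR = 20.6 + 76.6 + 2.85 = 100.0 MΩ.
R_{R2..R3} = 76.6 + 2.85 = 79.45 MΩ.
By the voltage-divider rule, V = 28.8 × 79.45/100.0 = 22.87 V.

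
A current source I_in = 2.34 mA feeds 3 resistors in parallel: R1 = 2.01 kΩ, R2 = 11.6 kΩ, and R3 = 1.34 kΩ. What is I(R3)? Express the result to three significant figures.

Total conductance ΣG = 1/2.01 + 1/11.6 + 1/1.34 = 1.330 (units of 1/kΩ).
By the current-divider rule, I = I_in · G_k/ΣG = 2.34 × 0.5611 = 1.313 mA.

I ≈ 1.31 mA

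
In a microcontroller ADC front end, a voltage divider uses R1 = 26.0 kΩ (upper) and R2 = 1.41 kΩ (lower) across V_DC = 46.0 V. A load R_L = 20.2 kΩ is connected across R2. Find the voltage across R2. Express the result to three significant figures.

V_out ≈ 2.22 V

The load sits in parallel with R2, giving an effective lower resistance R2' = R2·R_L/(R2+R_L) = 1.318 kΩ.
Then V_out = V_DC · R2'/(R1 + R2') = 46.0 × 1.318/27.32 = 2.219 V.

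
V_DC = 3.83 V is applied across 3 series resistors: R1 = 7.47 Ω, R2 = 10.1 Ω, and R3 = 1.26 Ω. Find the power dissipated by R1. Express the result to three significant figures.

P ≈ 0.309 W

Series current I = V_DC/ΣR = 3.83/18.83 = 0.2034 A.
P = I²R = 0.04137 × 7.47 = 0.3090 W.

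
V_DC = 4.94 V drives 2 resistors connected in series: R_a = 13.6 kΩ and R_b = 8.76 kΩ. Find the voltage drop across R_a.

Total series resistance ΣR = 13.6 + 8.76 = 22.36 kΩ.
Voltage divider: V = V_DC · (13.60 / 22.36) = 4.94 × 0.6082 = 3.005 V.

V ≈ 3.00 V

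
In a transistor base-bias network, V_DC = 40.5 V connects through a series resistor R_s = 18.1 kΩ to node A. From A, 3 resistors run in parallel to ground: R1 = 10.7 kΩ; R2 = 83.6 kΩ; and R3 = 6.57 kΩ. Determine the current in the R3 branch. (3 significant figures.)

Equivalent of the parallel group: R_p = 3.882 kΩ.
V_A by voltage divider: V_A = 40.5 × 3.882/(18.1 + 3.882) = 7.152 V.
I(R3) = V_A / R3 = 7.152/6.57 = 1.089 mA.
(Check via current divider: I_total = 1.842 mA; share G_k/ΣG = 0.5908 → same result.)

I ≈ 1.09 mA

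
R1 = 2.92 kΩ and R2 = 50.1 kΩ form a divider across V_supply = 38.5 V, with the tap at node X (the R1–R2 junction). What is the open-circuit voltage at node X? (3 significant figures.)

V_th ≈ 36.4 V

Open-circuit (no load on X): V_th = V_supply · R2/(R1 + R2) = 38.5 × 50.1/(2.920 + 50.1) = 36.38 V.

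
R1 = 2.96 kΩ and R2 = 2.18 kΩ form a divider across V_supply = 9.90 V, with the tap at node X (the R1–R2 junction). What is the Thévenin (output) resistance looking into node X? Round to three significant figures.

R_th ≈ 1.26 kΩ

With V_supply suppressed (replaced by a short), R_th = R1 ‖ R2 = (2.960 × 2.18)/(2.960 + 2.18) = 1.255 kΩ.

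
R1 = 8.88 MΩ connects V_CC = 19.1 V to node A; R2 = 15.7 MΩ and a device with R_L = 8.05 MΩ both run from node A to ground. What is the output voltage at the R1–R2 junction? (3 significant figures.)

R2 ‖ R_L = (15.7 × 8.05)/(15.7 + 8.05) = 5.321 MΩ.
Then V_out = V_CC · R2'/(R1 + R2') = 19.1 × 5.321/14.20 = 7.157 V.

V_out ≈ 7.16 V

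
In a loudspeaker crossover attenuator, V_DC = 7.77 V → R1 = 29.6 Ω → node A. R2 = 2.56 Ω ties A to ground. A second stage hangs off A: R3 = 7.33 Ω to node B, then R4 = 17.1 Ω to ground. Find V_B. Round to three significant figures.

Looking into the second stage from A: R3 + R4 = 24.43 Ω appears in parallel with R2.
R2 ‖ (R3+R4) = 2.317 Ω.
So V_A = 7.77 × 0.07260 = 0.5641 V.
Then the unloaded second divider: V_B = V_A × R4/(R3+R4) = 0.5641 × 0.7000 = 0.3948 V.

V_B ≈ 0.395 V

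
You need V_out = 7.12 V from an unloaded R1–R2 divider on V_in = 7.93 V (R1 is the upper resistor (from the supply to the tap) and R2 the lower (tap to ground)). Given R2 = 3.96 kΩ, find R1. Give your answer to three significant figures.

R1 ≈ 0.451 kΩ

Required fraction k = V_out/V_in = 0.8979.
Rearranging, R1 = R2·(1−k)/k = 3.96 × 0.1138 = 0.4505 kΩ.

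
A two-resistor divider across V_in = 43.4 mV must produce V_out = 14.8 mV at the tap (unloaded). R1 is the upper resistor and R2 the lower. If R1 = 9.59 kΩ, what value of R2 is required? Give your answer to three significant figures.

R2 ≈ 4.96 kΩ

V_out/V_in = R2/(R1+R2) = 0.3410.
R2 = R1 · 0.3410/(1 − 0.3410) = 4.963 kΩ.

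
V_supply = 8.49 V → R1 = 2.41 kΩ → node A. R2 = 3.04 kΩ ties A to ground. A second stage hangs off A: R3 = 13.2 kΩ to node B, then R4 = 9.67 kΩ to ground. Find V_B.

V_B ≈ 1.89 V

The second stage (R3 + R4 = 22.87 kΩ) loads node A in parallel with R2.
Effective lower resistance at A: R2 ‖ 22.87 = 2.683 kΩ.
V_A = 8.49 × 2.683/(2.41 + 2.683) = 4.473 V.
Then the unloaded second divider: V_B = V_A × R4/(R3+R4) = 4.473 × 0.4228 = 1.891 V.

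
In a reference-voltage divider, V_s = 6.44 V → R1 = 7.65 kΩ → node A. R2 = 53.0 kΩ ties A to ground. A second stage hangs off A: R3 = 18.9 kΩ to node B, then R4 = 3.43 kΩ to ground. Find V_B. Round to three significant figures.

V_B ≈ 0.665 V

Looking into the second stage from A: R3 + R4 = 22.33 kΩ appears in parallel with R2.
R2 ‖ (R3+R4) = 15.71 kΩ.
So V_A = 6.44 × 0.6725 = 4.331 V.
Then the unloaded second divider: V_B = V_A × R4/(R3+R4) = 4.331 × 0.1536 = 0.6653 V.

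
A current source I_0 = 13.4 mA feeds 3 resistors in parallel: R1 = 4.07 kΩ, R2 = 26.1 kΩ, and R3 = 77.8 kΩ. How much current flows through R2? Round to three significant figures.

I ≈ 1.73 mA

Total conductance ΣG = 1/4.07 + 1/26.1 + 1/77.8 = 0.2969 (units of 1/kΩ).
By the current-divider rule, I = I_0 · G_k/ΣG = 13.4 × 0.1291 = 1.729 mA.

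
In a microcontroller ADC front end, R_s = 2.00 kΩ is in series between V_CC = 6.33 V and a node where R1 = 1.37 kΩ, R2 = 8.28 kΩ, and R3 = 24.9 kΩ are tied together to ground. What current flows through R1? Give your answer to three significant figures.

I ≈ 1.66 mA

Equivalent of the parallel group: R_p = 1.123 kΩ.
Node voltage V_A = V_CC · R_p/(R_s + R_p) = 6.33 × 0.3595 = 2.276 V.
Branch current I = V_A/R1 = 2.276/1.37 = 1.661 mA.
(Equivalently: I_total = 2.027 mA, then current-divider fraction G_k/ΣG = 0.8194.)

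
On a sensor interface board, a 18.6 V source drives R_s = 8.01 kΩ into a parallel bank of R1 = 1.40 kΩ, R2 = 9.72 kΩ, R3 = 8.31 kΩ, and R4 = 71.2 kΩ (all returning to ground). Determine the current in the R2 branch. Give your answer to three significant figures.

Combine the parallel branches: R_p = (1/1.40 + 1/9.72 + 1/8.31 + 1/71.2)⁻¹ = 1.051 kΩ.
V_A = 18.6 × 1.051/9.061 = 2.157 V.
I(R2) = V_A / R2 = 2.157/9.72 = 0.2219 mA.

I ≈ 0.222 mA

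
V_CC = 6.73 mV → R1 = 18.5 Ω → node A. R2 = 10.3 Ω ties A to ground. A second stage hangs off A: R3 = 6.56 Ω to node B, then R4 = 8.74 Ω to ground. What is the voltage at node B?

The second stage (R3 + R4 = 15.30 Ω) loads node A in parallel with R2.
R2 ‖ (R3+R4) = 6.156 Ω.
V_A = 6.73 × 6.156/(18.5 + 6.156) = 1.680 mV.
Then the unloaded second divider: V_B = V_A × R4/(R3+R4) = 1.680 × 0.5712 = 0.9599 mV.

V_B ≈ 0.960 mV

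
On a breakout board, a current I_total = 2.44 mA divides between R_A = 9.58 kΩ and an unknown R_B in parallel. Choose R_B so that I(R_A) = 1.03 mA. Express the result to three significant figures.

In a two-way split, I_A/I_total = R_B/(R_A + R_B).
With f = 0.4221, R_B = R_A · f/(1−f) = 9.58 × 0.7305 = 6.998 kΩ.

R_B ≈ 7.00 kΩ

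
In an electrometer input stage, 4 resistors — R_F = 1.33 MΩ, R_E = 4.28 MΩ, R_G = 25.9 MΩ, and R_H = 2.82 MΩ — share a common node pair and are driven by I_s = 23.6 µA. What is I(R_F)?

I ≈ 12.9 µA

Total conductance ΣG = 1/1.33 + 1/4.28 + 1/25.9 + 1/2.82 = 1.379 (units of 1/MΩ).
By the current-divider rule, I = I_s · G_k/ΣG = 23.6 × 0.5453 = 12.87 µA.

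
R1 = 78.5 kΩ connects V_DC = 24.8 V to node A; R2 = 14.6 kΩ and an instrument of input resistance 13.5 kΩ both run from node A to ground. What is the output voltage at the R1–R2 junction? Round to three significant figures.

The load sits in parallel with R2, giving an effective lower resistance R2' = R2·R_L/(R2+R_L) = 7.014 kΩ.
Now apply the divider: V_out = 24.8 × 0.08202 = 2.034 V.
(Unloaded it would be 3.89 V; the load pulls it down.)

V_out ≈ 2.03 V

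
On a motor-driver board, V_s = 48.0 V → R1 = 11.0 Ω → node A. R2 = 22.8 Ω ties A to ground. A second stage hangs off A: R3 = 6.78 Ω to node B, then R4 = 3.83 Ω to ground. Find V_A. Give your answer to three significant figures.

Looking into the second stage from A: R3 + R4 = 10.61 Ω appears in parallel with R2.
Effective lower resistance at A: R2 ‖ 10.61 = 7.241 Ω.
First divider: V_A = V_s · 7.241/(11.0 + 7.241) = 19.05 V.

V_A ≈ 19.1 V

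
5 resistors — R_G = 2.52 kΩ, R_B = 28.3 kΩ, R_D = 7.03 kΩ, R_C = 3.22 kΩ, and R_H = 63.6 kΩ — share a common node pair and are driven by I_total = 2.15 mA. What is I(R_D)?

Total conductance ΣG = 1/2.52 + 1/28.3 + 1/7.03 + 1/3.22 + 1/63.6 = 0.9007 (units of 1/kΩ).
By the current-divider rule, I = I_total · G_k/ΣG = 2.15 × 0.1579 = 0.3396 mA.

I ≈ 0.340 mA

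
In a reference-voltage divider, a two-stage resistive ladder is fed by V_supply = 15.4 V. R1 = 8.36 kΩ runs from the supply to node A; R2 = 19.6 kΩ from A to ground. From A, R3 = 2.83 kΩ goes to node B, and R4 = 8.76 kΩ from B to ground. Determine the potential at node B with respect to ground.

V_B ≈ 5.42 V

Node A sees R2 in parallel with the series input of stage 2, R3 + R4 = 11.59 kΩ.
Effective lower resistance at A: R2 ‖ 11.59 = 7.283 kΩ.
First divider: V_A = V_supply · 7.283/(8.36 + 7.283) = 7.170 V.
Then the unloaded second divider: V_B = V_A × R4/(R3+R4) = 7.170 × 0.7558 = 5.419 V.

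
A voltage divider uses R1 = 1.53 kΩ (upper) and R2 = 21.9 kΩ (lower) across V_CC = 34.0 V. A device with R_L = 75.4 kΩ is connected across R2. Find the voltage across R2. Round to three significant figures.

V_out ≈ 31.2 V

First combine the lower leg with the load: R2 ‖ R_L = 16.97 kΩ.
Then V_out = V_CC · R2'/(R1 + R2') = 34.0 × 16.97/18.50 = 31.19 V.
(Unloaded it would be 31.8 V; the load pulls it down.)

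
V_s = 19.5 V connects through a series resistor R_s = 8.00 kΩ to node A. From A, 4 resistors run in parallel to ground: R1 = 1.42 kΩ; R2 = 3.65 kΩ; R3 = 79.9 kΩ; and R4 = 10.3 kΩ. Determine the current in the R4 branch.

I ≈ 0.195 mA

Equivalent of the parallel group: R_p = 0.9193 kΩ.
V_A = 19.5 × 0.9193/8.919 = 2.010 V.
I(R4) = V_A / R4 = 2.010/10.3 = 0.1951 mA.
(Equivalently: I_total = 2.186 mA, then current-divider fraction G_k/ΣG = 0.08925.)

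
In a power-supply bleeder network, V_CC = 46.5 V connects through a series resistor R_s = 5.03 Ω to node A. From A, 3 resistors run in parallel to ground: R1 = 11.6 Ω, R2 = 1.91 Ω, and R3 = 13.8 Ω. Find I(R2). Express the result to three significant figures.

I ≈ 5.49 A

Combine the parallel branches: R_p = (1/11.6 + 1/1.91 + 1/13.8)⁻¹ = 1.466 Ω.
V_A = 46.5 × 1.466/6.496 = 10.49 V.
I(R2) = V_A / R2 = 10.49/1.91 = 5.494 A.
(Equivalently: I_total = 7.158 A, then current-divider fraction G_k/ΣG = 0.7674.)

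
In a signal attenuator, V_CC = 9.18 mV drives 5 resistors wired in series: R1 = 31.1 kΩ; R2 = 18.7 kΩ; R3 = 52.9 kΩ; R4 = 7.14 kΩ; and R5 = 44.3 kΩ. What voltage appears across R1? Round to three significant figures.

Series total: ΣR = 31.1 + 18.7 + 52.9 + 7.14 + 44.3 = 154.1 kΩ.
By the voltage-divider rule, V = 9.18 × 31.10/154.1 = 1.852 mV.

V ≈ 1.85 mV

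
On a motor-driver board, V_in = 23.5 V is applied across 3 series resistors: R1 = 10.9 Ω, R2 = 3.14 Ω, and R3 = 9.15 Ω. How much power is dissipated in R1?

ΣR = 23.19 Ω → I = 23.5/23.19 = 1.013 A.
P = I²R = 1.027 × 10.9 = 11.19 W.

P ≈ 11.2 W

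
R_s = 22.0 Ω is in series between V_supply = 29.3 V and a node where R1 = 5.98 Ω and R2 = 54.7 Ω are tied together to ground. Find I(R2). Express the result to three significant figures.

I ≈ 0.105 A

Parallel bank: R_p = 1/(1/5.98 + 1/54.7) = 5.391 Ω.
V_A = 29.3 × 5.391/27.39 = 5.766 V.
I(R2) = V_A / R2 = 5.766/54.7 = 0.1054 A.
(Equivalently: I_total = 1.070 A, then current-divider fraction G_k/ΣG = 0.09855.)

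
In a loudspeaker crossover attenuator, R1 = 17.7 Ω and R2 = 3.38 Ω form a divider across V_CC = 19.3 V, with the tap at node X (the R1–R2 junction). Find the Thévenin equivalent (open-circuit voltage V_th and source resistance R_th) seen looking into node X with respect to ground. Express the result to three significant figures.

With X open, the divider is unloaded: V_th = 19.3 × 3.38/21.08 = 3.095 V.
Looking into X with the source shorted: R_th = R1·R2/(R1+R2) = 17.70 × 3.38/21.08 = 2.838 Ω.

V_th ≈ 3.09 V, R_th ≈ 2.84 Ω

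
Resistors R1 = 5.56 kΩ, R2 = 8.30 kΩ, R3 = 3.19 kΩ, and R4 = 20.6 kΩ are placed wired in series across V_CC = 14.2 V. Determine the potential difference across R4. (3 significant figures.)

Series total: ΣR = 5.56 + 8.30 + 3.19 + 20.6 = 37.65 kΩ.
Voltage divider: V = V_CC · (20.60 / 37.65) = 14.2 × 0.5471 = 7.769 V.

V ≈ 7.77 V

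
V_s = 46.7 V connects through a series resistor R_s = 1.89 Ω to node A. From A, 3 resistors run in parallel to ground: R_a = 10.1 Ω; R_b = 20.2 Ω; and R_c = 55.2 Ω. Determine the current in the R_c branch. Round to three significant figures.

Equivalent of the parallel group: R_p = 6.001 Ω.
Node voltage V_A = V_s · R_p/(R_s + R_p) = 46.7 × 0.7605 = 35.52 V.
Branch current I = V_A/R_c = 35.52/55.2 = 0.6434 A.
(Equivalently: I_total = 5.918 A, then current-divider fraction G_k/ΣG = 0.1087.)

I ≈ 0.643 A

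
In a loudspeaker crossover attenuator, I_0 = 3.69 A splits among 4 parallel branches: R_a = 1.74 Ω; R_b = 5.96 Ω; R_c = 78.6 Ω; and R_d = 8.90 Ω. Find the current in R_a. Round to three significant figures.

Conductances: ΣG = 1/1.74 + 1/5.96 + 1/78.6 + 1/8.90 = 0.8676 (1/Ω).
By the current-divider rule, I = I_0 · G_k/ΣG = 3.69 × 0.6624 = 2.444 A.

I ≈ 2.44 A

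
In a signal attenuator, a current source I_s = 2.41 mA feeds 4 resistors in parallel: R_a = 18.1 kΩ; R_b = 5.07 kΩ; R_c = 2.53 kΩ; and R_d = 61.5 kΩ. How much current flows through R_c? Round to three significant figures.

I ≈ 1.43 mA

ΣG = 1/18.1 + 1/5.07 + 1/2.53 + 1/61.5 = 0.6640.
R_c takes the fraction G_k/ΣG = 0.3953/0.6640 = 0.5953, so I = 2.41 × 0.5953 = 1.435 mA.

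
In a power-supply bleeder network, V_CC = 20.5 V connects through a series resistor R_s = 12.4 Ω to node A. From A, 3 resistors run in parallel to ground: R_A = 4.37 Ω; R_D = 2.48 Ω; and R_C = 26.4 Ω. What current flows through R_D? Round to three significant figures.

Combine the parallel branches: R_p = (1/4.37 + 1/2.48 + 1/26.4)⁻¹ = 1.493 Ω.
V_A = 20.5 × 1.493/13.89 = 2.203 V.
I(R_D) = V_A / R_D = 2.203/2.48 = 0.8881 A.

I ≈ 0.888 A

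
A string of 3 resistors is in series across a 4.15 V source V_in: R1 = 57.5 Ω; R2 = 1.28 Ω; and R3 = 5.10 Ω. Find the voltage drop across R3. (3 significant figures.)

V ≈ 0.331 V

ΣR = 57.5 + 1.28 + 5.10 = 63.88 Ω.
Voltage divider: V = V_in · (5.100 / 63.88) = 4.15 × 0.07984 = 0.3313 V.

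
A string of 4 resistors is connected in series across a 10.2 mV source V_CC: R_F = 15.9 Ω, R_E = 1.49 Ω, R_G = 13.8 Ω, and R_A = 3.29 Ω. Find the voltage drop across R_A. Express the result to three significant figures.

Total series resistance ΣR = 15.9 + 1.49 + 13.8 + 3.29 = 34.48 Ω.
Voltage divider: V = V_CC · (3.290 / 34.48) = 10.2 × 0.09542 = 0.9733 mV.

V ≈ 0.973 mV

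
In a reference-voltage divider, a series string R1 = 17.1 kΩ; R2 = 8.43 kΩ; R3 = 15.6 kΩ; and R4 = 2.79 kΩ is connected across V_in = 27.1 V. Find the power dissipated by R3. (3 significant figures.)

P ≈ 5.94 mW

Series current I = V_in/ΣR = 27.1/43.92 = 0.6170 mA.
P = I²R = 0.3807 × 15.6 = 5.939 mW.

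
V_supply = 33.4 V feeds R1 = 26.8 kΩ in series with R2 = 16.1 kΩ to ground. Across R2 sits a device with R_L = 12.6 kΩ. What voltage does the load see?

V_out ≈ 6.97 V

The load sits in parallel with R2, giving an effective lower resistance R2' = R2·R_L/(R2+R_L) = 7.068 kΩ.
Now apply the divider: V_out = 33.4 × 0.2087 = 6.971 V.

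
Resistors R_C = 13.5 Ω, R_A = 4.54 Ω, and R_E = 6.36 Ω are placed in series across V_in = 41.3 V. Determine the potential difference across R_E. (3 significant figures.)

Total series resistance ΣR = 13.5 + 4.54 + 6.36 = 24.40 Ω.
V = V_in · R/ΣR = 41.3 × 0.2607 = 10.77 V.

V ≈ 10.8 V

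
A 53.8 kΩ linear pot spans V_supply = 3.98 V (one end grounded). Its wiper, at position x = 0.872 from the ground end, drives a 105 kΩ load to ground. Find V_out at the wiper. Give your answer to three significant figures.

V_out ≈ 3.28 V

Lower segment x·R_p = 46.91 kΩ; upper segment (1−x)·R_p = 6.886 kΩ.
Lower segment in parallel with the load: 46.91 ‖ 105 = 32.43 kΩ.
Loaded-divider output: V_out = 3.98 × 0.8248 = 3.283 V.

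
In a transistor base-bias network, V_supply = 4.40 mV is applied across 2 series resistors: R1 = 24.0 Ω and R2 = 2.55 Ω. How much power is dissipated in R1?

The common current is I = 4.40/26.55 = 0.1657 mA.
P(R1) = I²·R1 = (0.1657)² × 24.0 = 0.6592 µW.

P ≈ 0.659 µW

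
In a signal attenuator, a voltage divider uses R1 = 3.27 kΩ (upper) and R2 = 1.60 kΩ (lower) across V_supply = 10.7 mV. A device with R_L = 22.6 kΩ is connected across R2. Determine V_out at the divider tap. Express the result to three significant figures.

V_out ≈ 3.36 mV

R2 ‖ R_L = (1.60 × 22.6)/(1.60 + 22.6) = 1.494 kΩ.
Then V_out = V_supply · R2'/(R1 + R2') = 10.7 × 1.494/4.764 = 3.356 mV.
(Unloaded it would be 3.52 mV; the load pulls it down.)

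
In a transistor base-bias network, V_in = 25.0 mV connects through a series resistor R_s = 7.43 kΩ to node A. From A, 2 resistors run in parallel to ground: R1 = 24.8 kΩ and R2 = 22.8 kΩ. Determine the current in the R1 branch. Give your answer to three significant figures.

I ≈ 0.620 µA

Equivalent of the parallel group: R_p = 11.88 kΩ.
V_A = 25.0 × 11.88/19.31 = 15.38 mV.
I(R1) = V_A / R1 = 15.38/24.8 = 0.6202 µA.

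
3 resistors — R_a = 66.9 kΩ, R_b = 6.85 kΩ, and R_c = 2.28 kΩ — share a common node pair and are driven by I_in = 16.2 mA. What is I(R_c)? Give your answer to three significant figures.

Conductances: ΣG = 1/66.9 + 1/6.85 + 1/2.28 = 0.5995 (1/kΩ).
R_c takes the fraction G_k/ΣG = 0.4386/0.5995 = 0.7316, so I = 16.2 × 0.7316 = 11.85 mA.

I ≈ 11.9 mA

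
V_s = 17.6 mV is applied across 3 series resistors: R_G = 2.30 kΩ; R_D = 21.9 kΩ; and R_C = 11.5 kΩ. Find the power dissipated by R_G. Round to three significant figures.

P ≈ 0.559 nW

The common current is I = 17.6/35.70 = 0.4930 µA.
P(R_G) = I²·R_G = (0.4930)² × 2.30 = 0.5590 nW.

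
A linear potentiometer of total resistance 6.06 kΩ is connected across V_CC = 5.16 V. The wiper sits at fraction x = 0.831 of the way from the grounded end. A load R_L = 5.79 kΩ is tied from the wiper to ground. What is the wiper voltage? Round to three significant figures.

V_out ≈ 3.74 V

Lower segment x·R_p = 5.036 kΩ; upper segment (1−x)·R_p = 1.024 kΩ.
(x·R_p) ‖ R_L = 2.693 kΩ.
Then V_out = V_CC · 2.693/(1.024 + 2.693) = 3.738 V.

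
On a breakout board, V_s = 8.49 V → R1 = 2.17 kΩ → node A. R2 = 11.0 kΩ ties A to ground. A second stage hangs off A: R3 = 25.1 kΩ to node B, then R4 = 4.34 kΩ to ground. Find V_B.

The second stage (R3 + R4 = 29.44 kΩ) loads node A in parallel with R2.
R2 ‖ (R3+R4) = 8.008 kΩ.
V_A = 8.49 × 8.008/(2.17 + 8.008) = 6.680 V.
V_B = V_A × 0.1474 = 0.9847 V.

V_B ≈ 0.985 V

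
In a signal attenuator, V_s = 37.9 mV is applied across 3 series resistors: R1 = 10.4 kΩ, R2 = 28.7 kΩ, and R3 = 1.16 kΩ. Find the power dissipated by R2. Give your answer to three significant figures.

ΣR = 40.26 kΩ → I = 37.9/40.26 = 0.9414 µA.
V(R2) = I·R = 27.02 mV; P = V·I = 27.02 × 0.9414 = 25.43 nW.

P ≈ 25.4 nW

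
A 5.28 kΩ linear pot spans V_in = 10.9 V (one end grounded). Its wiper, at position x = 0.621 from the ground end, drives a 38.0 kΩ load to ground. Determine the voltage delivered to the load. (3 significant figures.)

V_out ≈ 6.55 V

The pot divides into 2.001 kΩ above the wiper and 3.279 kΩ below.
R_L loads the lower segment: effective lower R = 3.018 kΩ.
Loaded-divider output: V_out = 10.9 × 0.6013 = 6.555 V.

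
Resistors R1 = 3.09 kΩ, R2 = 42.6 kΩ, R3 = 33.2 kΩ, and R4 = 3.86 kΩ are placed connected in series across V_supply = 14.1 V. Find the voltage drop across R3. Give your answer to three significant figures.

ΣR = 3.09 + 42.6 + 33.2 + 3.86 = 82.75 kΩ.
Voltage divider: V = V_supply · (33.20 / 82.75) = 14.1 × 0.4012 = 5.657 V.

V ≈ 5.66 V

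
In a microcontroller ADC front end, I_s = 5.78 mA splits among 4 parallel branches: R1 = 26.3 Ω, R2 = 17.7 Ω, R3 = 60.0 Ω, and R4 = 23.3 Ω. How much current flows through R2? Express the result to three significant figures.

Total conductance ΣG = 1/26.3 + 1/17.7 + 1/60.0 + 1/23.3 = 0.1541 (units of 1/Ω).
R2 takes the fraction G_k/ΣG = 0.05650/0.1541 = 0.3666, so I = 5.78 × 0.3666 = 2.119 mA.

I ≈ 2.12 mA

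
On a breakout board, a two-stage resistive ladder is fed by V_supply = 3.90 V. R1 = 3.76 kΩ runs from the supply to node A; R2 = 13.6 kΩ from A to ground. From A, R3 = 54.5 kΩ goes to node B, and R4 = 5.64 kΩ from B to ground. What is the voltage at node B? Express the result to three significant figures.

The second stage (R3 + R4 = 60.14 kΩ) loads node A in parallel with R2.
Effective lower resistance at A: R2 ‖ 60.14 = 11.09 kΩ.
First divider: V_A = V_supply · 11.09/(3.76 + 11.09) = 2.913 V.
Stage 2 is unloaded, so V_B = V_A · R4/(R3+R4) = 2.913 × 5.64/60.14 = 0.2732 V.

V_B ≈ 0.273 V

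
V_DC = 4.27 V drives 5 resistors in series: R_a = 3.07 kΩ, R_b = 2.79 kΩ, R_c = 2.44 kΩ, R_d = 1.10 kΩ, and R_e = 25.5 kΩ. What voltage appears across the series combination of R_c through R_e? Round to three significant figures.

Total series resistance ΣR = 3.07 + 2.79 + 2.44 + 1.10 + 25.5 = 34.90 kΩ.
R_{R_c..R_e} = 2.44 + 1.10 + 25.5 = 29.04 kΩ.
V = V_DC · R/ΣR = 4.27 × 0.8321 = 3.553 V.

V ≈ 3.55 V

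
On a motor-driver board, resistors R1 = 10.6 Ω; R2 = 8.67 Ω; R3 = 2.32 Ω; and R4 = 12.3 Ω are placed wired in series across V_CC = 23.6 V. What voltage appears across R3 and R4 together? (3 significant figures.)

ΣR = 10.6 + 8.67 + 2.32 + 12.3 = 33.89 Ω.
R_{R3..R4} = 2.32 + 12.3 = 14.62 Ω.
By the voltage-divider rule, V = 23.6 × 14.62/33.89 = 10.18 V.

V ≈ 10.2 V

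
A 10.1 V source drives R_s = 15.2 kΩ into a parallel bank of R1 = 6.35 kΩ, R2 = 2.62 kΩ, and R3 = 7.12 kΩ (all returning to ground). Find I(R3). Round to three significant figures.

I ≈ 0.125 mA

Combine the parallel branches: R_p = (1/6.35 + 1/2.62 + 1/7.12)⁻¹ = 1.471 kΩ.
V_A by voltage divider: V_A = 10.1 × 1.471/(15.2 + 1.471) = 0.8914 V.
Branch current I = V_A/R3 = 0.8914/7.12 = 0.1252 mA.
(Equivalently: I_total = 0.6058 mA, then current-divider fraction G_k/ΣG = 0.2067.)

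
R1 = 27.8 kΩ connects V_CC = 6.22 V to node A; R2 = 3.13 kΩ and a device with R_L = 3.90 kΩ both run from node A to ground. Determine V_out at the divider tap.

V_out ≈ 0.366 V

R2 ‖ R_L = (3.13 × 3.90)/(3.13 + 3.90) = 1.736 kΩ.
Voltage divider with the loaded lower leg: V_out = 6.22 × 1.736/(27.8 + 1.736) = 6.22 × 0.05879 = 0.3657 V.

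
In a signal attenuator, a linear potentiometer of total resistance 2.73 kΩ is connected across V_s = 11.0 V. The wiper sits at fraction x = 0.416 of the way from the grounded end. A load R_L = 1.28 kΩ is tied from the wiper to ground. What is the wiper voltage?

V_out ≈ 3.01 V

Lower segment x·R_p = 1.136 kΩ; upper segment (1−x)·R_p = 1.594 kΩ.
R_L loads the lower segment: effective lower R = 0.6018 kΩ.
V_out = 11.0 × 0.6018/(1.594 + 0.6018) = 3.014 V.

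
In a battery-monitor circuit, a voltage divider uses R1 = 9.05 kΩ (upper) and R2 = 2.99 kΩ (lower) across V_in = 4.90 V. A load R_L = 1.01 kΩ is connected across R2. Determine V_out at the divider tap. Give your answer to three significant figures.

V_out ≈ 0.377 V

The load sits in parallel with R2, giving an effective lower resistance R2' = R2·R_L/(R2+R_L) = 0.7550 kΩ.
Voltage divider with the loaded lower leg: V_out = 4.90 × 0.7550/(9.05 + 0.7550) = 4.90 × 0.07700 = 0.3773 V.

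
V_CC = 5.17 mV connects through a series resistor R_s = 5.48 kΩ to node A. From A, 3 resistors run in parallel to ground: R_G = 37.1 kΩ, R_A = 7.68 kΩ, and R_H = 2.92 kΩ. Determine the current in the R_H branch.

I ≈ 0.474 µA

Equivalent of the parallel group: R_p = 2.001 kΩ.
V_A = 5.17 × 2.001/7.481 = 1.383 mV.
Branch current I = V_A/R_H = 1.383/2.92 = 0.4737 µA.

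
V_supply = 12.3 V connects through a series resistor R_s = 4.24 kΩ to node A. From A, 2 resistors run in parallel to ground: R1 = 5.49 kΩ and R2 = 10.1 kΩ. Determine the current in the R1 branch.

I ≈ 1.02 mA

Parallel bank: R_p = 1/(1/5.49 + 1/10.1) = 3.557 kΩ.
V_A = 12.3 × 3.557/7.797 = 5.611 V.
Branch current I = V_A/R1 = 5.611/5.49 = 1.022 mA.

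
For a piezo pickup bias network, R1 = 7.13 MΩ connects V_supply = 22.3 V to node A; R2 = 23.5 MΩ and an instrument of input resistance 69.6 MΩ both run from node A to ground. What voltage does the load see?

V_out ≈ 15.9 V

First combine the lower leg with the load: R2 ‖ R_L = 17.57 MΩ.
Voltage divider with the loaded lower leg: V_out = 22.3 × 17.57/(7.13 + 17.57) = 22.3 × 0.7113 = 15.86 V.
(Unloaded it would be 17.1 V; the load pulls it down.)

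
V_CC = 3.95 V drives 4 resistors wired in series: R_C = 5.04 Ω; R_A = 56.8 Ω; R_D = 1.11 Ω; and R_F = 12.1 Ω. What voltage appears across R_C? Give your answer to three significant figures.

V ≈ 0.265 V

Total series resistance ΣR = 5.04 + 56.8 + 1.11 + 12.1 = 75.05 Ω.
V = V_CC · R/ΣR = 3.95 × 0.06716 = 0.2653 V.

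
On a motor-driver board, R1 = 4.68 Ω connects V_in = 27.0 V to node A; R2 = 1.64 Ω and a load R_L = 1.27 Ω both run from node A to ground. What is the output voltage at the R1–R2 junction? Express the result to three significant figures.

The load sits in parallel with R2, giving an effective lower resistance R2' = R2·R_L/(R2+R_L) = 0.7157 Ω.
Now apply the divider: V_out = 27.0 × 0.1326 = 3.582 V.

V_out ≈ 3.58 V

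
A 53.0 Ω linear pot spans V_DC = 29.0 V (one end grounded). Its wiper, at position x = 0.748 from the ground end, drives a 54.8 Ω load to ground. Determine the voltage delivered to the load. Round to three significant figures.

V_out ≈ 18.3 V

The pot divides into 13.36 Ω above the wiper and 39.64 Ω below.
(x·R_p) ‖ R_L = 23.00 Ω.
V_out = 29.0 × 23.00/(13.36 + 23.00) = 18.35 V.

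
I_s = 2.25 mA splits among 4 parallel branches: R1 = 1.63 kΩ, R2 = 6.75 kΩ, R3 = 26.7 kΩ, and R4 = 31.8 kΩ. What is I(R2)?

Total conductance ΣG = 1/1.63 + 1/6.75 + 1/26.7 + 1/31.8 = 0.8305 (units of 1/kΩ).
By the current-divider rule, I = I_s · G_k/ΣG = 2.25 × 0.1784 = 0.4013 mA.

I ≈ 0.401 mA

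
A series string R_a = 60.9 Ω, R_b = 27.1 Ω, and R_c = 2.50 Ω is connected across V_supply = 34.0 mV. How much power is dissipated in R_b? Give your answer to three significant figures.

Series current I = V_supply/ΣR = 34.0/90.50 = 0.3757 mA.
P = I²R = 0.1411 × 27.1 = 3.825 µW.

P ≈ 3.82 µW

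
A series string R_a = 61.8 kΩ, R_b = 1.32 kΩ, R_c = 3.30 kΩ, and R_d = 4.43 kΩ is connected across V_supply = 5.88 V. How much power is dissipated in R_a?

P ≈ 0.426 mW

Series current I = V_supply/ΣR = 5.88/70.85 = 0.08299 mA.
P = I²R = 0.006888 × 61.8 = 0.4257 mW.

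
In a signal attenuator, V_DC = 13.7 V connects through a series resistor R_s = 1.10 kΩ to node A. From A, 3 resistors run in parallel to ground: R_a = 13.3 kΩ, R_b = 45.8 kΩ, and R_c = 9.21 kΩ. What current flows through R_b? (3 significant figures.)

Equivalent of the parallel group: R_p = 4.864 kΩ.
Node voltage V_A = V_DC · R_p/(R_s + R_p) = 13.7 × 0.8156 = 11.17 V.
Branch current I = V_A/R_b = 11.17/45.8 = 0.2440 mA.

I ≈ 0.244 mA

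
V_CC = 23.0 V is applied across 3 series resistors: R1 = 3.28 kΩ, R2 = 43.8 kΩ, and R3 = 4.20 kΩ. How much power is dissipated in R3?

Series current I = V_CC/ΣR = 23.0/51.28 = 0.4485 mA.
P = I²R = 0.2012 × 4.20 = 0.8449 mW.

P ≈ 0.845 mW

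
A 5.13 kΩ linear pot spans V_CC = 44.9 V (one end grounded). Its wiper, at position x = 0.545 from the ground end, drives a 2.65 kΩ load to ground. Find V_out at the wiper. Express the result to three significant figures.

V_out ≈ 16.5 V

Split the track: R_lower = x·R_p = 2.796 kΩ, R_upper = (1−x)·R_p = 2.334 kΩ.
Lower segment in parallel with the load: 2.796 ‖ 2.65 = 1.360 kΩ.
V_out = 44.9 × 1.360/(2.334 + 1.360) = 16.53 V.
(Unloaded: V_out = x·V_CC = 24.5 V.)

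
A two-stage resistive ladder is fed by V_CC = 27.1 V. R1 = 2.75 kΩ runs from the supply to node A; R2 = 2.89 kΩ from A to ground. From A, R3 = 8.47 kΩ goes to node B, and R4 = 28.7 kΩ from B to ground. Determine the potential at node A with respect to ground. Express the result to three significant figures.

V_A ≈ 13.4 V

The second stage (R3 + R4 = 37.17 kΩ) loads node A in parallel with R2.
Effective lower resistance at A: R2 ‖ 37.17 = 2.682 kΩ.
So V_A = 27.1 × 0.4937 = 13.38 V.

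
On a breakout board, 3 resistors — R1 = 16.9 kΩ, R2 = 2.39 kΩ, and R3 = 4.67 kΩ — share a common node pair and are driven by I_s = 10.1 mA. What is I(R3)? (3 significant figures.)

I ≈ 3.13 mA

ΣG = 1/16.9 + 1/2.39 + 1/4.67 = 0.6917.
R3 takes the fraction G_k/ΣG = 0.2141/0.6917 = 0.3096, so I = 10.1 × 0.3096 = 3.127 mA.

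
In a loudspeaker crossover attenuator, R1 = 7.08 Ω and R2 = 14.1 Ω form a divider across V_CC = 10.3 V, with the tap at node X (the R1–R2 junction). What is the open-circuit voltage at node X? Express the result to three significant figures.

V_th ≈ 6.86 V

V_th is the unloaded tap voltage: V_CC · R2/(R1+R2) = 10.3 × 0.6657 = 6.857 V.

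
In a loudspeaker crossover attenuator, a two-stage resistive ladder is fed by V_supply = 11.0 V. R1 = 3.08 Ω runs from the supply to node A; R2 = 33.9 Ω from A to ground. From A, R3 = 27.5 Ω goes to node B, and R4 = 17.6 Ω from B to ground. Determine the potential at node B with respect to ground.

V_B ≈ 3.70 V

Node A sees R2 in parallel with the series input of stage 2, R3 + R4 = 45.10 Ω.
Effective lower resistance at A: R2 ‖ 45.10 = 19.35 Ω.
So V_A = 11.0 × 0.8627 = 9.490 V.
V_B = V_A × 0.3902 = 3.703 V.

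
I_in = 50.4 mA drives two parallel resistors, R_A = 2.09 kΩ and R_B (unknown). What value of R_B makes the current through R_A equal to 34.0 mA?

R_B ≈ 4.33 kΩ

In a two-way split, I_A/I_in = R_B/(R_A + R_B).
34.0/50.4 = R_B/(R_A + R_B) → R_B = R_A · (0.6746)/(1 − 0.6746) = 2.09 × 2.073 = 4.333 kΩ.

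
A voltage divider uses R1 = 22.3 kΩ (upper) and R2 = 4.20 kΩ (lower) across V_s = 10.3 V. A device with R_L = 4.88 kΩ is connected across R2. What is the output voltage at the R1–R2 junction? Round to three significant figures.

First combine the lower leg with the load: R2 ‖ R_L = 2.257 kΩ.
Voltage divider with the loaded lower leg: V_out = 10.3 × 2.257/(22.3 + 2.257) = 10.3 × 0.09192 = 0.9468 V.

V_out ≈ 0.947 V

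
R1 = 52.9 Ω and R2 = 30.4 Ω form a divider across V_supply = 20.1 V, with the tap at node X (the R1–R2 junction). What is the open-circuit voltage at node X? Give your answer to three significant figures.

V_th ≈ 7.34 V

V_th is the unloaded tap voltage: V_supply · R2/(R1+R2) = 20.1 × 0.3649 = 7.335 V.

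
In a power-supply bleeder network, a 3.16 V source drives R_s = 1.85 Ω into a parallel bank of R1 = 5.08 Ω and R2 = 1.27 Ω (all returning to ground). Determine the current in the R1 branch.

Combine the parallel branches: R_p = (1/5.08 + 1/1.27)⁻¹ = 1.016 Ω.
Node voltage V_A = V_CC · R_p/(R_s + R_p) = 3.16 × 0.3545 = 1.120 V.
Branch current I = V_A/R1 = 1.120/5.08 = 0.2205 A.
(Check via current divider: I_total = 1.103 A; share G_k/ΣG = 0.2000 → same result.)

I ≈ 0.221 A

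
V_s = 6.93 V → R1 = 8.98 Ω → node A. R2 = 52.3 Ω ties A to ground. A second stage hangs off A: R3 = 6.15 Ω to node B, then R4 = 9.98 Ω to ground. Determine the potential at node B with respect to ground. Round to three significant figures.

V_B ≈ 2.48 V

Looking into the second stage from A: R3 + R4 = 16.13 Ω appears in parallel with R2.
R2 ‖ (R3+R4) = 12.33 Ω.
V_A = 6.93 × 12.33/(8.98 + 12.33) = 4.009 V.
Then the unloaded second divider: V_B = V_A × R4/(R3+R4) = 4.009 × 0.6187 = 2.481 V.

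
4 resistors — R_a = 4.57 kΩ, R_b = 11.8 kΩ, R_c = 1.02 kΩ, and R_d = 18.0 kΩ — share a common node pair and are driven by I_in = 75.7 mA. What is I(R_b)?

I ≈ 4.79 mA

ΣG = 1/4.57 + 1/11.8 + 1/1.02 + 1/18.0 = 1.340.
Current divider: I(R_b) = I_in · G_k/ΣG = 75.7 × (0.08475/1.340) = 75.7 × 0.06327 = 4.789 mA.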